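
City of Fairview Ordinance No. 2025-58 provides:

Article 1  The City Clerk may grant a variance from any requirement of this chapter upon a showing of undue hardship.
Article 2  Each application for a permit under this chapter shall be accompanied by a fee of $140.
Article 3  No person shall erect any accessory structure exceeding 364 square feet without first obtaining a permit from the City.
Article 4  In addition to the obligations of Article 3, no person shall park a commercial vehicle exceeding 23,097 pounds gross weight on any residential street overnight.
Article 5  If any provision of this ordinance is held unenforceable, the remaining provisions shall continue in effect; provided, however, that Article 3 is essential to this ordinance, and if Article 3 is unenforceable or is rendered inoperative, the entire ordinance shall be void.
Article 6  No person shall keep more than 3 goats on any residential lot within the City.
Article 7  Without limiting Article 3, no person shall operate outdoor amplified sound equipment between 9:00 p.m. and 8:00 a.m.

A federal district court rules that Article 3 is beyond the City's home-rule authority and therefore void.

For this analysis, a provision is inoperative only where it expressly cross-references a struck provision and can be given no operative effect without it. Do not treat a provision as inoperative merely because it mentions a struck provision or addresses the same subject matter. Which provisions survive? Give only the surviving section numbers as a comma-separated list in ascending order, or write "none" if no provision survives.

none

Article 3 is struck. Nothing else in the ordinance is defined by reference to Article 3. Article 5 makes Article 3 an essential term, and Article 3 is the provision held invalid; under Article 5, the entire ordinance is therefore void. No provision of the ordinance survives.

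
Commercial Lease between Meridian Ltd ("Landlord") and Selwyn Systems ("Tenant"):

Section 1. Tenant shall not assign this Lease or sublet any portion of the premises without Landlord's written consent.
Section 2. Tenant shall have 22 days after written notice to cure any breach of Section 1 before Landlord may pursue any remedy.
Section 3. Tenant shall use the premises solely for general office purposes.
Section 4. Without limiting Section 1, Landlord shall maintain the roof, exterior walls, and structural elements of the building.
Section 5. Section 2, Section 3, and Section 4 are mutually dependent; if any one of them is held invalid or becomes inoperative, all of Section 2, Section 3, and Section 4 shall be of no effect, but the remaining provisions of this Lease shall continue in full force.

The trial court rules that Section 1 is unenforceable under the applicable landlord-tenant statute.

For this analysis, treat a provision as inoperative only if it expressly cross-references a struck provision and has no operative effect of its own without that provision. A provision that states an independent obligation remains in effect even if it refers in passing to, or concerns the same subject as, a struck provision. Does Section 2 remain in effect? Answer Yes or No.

Section 1 is struck. Section 2 has no operative effect of its own apart from Section 1 and is therefore inoperative. Section 5 declares Section 2, Section 3, and Section 4 mutually dependent; since one of them has fallen, all of them are of no effect. That brings down Section 3 and Section 4 as well. The remainder continues in force under Section 5. Only Section 5 remains in effect. Section 2 is among the inoperative provisions, so the answer is no.

No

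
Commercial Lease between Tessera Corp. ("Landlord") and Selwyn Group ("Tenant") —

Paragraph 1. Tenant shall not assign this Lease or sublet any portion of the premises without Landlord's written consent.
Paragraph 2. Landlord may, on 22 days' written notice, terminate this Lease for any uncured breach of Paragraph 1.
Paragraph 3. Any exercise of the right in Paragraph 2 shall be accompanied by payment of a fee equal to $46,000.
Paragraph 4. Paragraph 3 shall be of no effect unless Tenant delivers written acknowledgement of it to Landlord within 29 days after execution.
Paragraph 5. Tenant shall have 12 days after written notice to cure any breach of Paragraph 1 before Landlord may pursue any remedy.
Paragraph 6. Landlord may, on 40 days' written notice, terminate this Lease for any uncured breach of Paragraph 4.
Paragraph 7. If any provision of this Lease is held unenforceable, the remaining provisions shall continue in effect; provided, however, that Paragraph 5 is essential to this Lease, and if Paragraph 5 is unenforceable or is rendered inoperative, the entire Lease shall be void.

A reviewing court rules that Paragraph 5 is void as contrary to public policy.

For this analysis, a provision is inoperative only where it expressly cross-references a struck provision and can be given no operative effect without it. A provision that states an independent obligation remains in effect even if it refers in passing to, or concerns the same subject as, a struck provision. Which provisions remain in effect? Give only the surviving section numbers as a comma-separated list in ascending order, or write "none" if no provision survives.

Paragraph 5 is struck. Nothing else in the Lease is defined by reference to Paragraph 5. Paragraph 7 makes Paragraph 5 an essential term, and Paragraph 5 is the provision held invalid; under Paragraph 7, the entire Lease is therefore void. No provision of the Lease survives.

none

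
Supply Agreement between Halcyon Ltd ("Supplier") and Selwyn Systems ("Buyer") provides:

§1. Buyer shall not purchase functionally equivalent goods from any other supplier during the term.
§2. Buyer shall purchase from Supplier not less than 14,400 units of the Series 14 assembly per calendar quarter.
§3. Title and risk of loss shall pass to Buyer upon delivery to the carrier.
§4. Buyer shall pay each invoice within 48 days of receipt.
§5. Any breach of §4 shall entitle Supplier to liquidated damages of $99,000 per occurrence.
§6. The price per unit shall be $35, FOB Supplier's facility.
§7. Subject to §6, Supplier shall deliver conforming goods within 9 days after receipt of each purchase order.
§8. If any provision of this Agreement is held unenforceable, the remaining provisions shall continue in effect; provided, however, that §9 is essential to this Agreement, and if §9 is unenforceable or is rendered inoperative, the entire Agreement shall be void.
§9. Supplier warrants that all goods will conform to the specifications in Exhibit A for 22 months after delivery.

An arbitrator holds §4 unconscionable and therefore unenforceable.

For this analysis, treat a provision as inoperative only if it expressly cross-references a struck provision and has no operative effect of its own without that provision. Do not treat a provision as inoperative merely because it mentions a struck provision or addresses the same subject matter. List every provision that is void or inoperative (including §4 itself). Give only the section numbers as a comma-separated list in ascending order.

§4 is struck. §5 has no operative effect of its own apart from §4 and is therefore inoperative. §8 makes §9 an essential term, but §9 is unaffected, so the severability proviso in §8 preserves the remaining provisions. §1, §2, §3, §6, §7, §8, and §9 remain in effect.

4, 5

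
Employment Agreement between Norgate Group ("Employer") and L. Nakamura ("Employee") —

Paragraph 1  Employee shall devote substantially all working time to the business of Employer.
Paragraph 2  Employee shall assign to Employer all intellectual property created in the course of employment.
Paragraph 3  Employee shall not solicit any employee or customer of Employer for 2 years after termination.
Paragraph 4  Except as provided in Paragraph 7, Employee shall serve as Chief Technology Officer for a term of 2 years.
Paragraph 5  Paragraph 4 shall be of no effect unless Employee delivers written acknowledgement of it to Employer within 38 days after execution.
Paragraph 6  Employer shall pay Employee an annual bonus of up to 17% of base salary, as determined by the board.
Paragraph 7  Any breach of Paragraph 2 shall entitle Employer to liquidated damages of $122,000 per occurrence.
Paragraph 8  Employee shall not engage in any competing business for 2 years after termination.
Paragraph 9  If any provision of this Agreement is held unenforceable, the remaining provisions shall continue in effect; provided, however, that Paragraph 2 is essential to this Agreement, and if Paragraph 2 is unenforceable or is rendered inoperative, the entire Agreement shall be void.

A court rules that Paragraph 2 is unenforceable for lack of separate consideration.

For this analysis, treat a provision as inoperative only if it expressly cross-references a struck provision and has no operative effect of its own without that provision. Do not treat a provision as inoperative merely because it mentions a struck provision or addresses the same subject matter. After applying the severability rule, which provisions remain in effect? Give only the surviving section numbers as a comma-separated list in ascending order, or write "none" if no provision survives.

Paragraph 2 is struck. Paragraph 7 has no operative effect of its own apart from Paragraph 2 and is therefore inoperative. Paragraph 9 makes Paragraph 2 an essential term, and Paragraph 2 is the provision held invalid; under Paragraph 9, the entire Agreement is therefore void. No provision of the Agreement survives.

none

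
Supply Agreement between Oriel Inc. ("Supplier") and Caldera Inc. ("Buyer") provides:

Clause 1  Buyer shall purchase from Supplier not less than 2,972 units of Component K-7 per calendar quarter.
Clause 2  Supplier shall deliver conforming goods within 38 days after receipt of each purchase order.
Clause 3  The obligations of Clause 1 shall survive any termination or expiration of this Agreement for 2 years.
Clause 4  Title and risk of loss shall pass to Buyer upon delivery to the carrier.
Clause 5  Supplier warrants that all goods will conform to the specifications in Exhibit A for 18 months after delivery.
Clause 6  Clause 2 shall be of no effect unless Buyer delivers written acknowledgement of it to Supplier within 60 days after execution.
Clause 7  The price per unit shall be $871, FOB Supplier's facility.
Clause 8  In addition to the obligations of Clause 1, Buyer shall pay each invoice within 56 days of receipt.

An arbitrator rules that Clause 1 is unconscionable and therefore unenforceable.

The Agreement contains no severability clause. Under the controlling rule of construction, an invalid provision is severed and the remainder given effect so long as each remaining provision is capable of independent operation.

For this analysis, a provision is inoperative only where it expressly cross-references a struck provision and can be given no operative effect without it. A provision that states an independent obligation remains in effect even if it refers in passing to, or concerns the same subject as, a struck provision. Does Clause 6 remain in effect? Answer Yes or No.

Yes

Clause 1 is struck. Clause 3 merely fixes the survival period for Clause 1; with Clause 1 gone it has nothing to operate on and falls away. Although Clause 8 refers to Clause 1, its operative terms do not depend on Clause 1, so it remains in effect. With no severability clause, the stated default rule severs what cannot stand and enforces each remaining provision that can operate on its own. That leaves Clause 2, Clause 4, Clause 5, Clause 6, Clause 7, and Clause 8 in effect. Clause 6 is among the surviving provisions, so the answer is yes.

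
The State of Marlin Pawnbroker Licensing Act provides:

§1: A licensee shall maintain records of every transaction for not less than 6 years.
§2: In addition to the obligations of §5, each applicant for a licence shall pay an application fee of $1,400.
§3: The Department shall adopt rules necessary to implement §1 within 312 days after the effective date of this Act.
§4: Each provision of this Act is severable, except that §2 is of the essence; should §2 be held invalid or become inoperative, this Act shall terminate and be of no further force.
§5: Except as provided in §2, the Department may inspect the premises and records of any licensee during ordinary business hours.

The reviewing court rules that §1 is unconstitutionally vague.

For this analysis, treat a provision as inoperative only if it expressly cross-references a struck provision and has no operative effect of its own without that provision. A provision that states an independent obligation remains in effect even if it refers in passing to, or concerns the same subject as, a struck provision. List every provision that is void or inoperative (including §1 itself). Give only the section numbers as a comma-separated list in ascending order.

1, 3

§1 is struck. §3 has no operative effect of its own apart from §1 and is therefore inoperative. §4 makes §2 an essential term, but §2 is unaffected, so the severability proviso in §4 preserves the remaining provisions. The provisions still in force are §2, §4, and §5.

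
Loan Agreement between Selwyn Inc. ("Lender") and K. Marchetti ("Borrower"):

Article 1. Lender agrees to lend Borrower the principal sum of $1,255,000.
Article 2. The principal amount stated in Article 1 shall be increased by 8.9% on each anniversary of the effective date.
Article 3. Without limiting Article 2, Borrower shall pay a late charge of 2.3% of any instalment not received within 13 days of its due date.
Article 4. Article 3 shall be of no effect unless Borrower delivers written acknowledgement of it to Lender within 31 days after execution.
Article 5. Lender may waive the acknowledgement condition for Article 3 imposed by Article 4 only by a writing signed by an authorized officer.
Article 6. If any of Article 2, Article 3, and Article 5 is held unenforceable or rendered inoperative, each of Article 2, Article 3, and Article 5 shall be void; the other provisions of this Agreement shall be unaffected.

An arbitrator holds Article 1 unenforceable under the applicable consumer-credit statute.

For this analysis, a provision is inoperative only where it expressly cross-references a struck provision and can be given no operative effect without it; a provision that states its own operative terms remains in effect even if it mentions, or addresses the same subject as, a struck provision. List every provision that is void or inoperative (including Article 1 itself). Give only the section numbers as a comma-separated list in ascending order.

Article 1 is struck. Article 2 has no operative effect of its own apart from Article 1 and is therefore inoperative. Article 6 declares Article 2, Article 3, and Article 5 mutually dependent; since one of them has fallen, all of them are of no effect. That brings down Article 3 and Article 5 as well. Article 4 in turn depends solely on a provision now struck and likewise falls. The remainder continues in force under Article 6. Only Article 6 remains in effect.

1, 2, 3, 4, 5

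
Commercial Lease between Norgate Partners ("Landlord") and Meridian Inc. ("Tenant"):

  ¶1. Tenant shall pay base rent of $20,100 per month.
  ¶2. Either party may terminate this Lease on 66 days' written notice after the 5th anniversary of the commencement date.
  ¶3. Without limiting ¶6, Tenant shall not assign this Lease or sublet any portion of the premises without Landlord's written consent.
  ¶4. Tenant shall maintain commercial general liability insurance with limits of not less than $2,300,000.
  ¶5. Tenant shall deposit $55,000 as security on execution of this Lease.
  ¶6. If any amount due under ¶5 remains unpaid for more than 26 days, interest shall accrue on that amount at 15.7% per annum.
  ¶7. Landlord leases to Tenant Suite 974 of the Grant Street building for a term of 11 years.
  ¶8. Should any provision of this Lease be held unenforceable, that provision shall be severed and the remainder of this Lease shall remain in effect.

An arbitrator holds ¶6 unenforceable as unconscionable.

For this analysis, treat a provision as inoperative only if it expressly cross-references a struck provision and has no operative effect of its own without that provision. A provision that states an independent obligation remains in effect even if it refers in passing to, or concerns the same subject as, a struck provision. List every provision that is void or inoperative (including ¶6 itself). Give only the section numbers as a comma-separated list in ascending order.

6

¶6 is struck. Although ¶3 refers to ¶6, its operative terms do not depend on ¶6, so it remains in effect. No other provision's operative terms depend on ¶6. Under the severability clause in ¶8, the remaining provisions continue in force. That leaves ¶1, ¶2, ¶3, ¶4, ¶5, ¶7, and ¶8 in effect.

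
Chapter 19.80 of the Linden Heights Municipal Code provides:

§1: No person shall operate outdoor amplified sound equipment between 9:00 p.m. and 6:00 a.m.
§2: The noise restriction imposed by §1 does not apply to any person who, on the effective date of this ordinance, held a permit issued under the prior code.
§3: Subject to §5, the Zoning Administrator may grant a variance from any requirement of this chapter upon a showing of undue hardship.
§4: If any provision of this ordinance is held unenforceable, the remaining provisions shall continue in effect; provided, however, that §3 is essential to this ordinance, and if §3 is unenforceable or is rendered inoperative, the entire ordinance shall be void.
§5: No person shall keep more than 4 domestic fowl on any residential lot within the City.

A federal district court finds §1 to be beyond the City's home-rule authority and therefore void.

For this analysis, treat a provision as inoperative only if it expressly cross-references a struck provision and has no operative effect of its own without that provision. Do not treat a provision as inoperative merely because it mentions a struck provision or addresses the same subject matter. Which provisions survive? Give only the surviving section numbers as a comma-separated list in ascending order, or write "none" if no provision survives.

§1 is struck. §2 merely fixes the grandfather exemption from §1; with §1 gone it has nothing to operate on and falls away. §4 makes §3 an essential term, but §3 is unaffected, so the severability proviso in §4 preserves the remaining provisions. The provisions still in force are §3, §4, and §5.

3, 4, 5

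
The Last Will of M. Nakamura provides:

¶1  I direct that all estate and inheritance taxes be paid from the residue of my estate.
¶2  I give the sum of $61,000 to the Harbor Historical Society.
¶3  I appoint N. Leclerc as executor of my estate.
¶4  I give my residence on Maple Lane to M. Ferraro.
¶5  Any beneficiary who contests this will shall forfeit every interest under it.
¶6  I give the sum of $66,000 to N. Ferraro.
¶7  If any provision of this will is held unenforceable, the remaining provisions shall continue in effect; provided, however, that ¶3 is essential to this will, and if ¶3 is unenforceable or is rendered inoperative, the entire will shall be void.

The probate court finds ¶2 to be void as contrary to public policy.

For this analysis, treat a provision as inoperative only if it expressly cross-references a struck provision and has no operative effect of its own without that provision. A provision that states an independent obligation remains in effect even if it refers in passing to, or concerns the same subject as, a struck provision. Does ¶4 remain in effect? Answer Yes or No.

Yes

¶2 is struck. No other provision's operative terms depend on ¶2. ¶7 makes ¶3 an essential term, but ¶3 is unaffected, so the severability proviso in ¶7 preserves the remaining provisions. ¶1, ¶3, ¶4, ¶5, ¶6, and ¶7 remain in effect. ¶4 is among the surviving provisions, so the answer is yes.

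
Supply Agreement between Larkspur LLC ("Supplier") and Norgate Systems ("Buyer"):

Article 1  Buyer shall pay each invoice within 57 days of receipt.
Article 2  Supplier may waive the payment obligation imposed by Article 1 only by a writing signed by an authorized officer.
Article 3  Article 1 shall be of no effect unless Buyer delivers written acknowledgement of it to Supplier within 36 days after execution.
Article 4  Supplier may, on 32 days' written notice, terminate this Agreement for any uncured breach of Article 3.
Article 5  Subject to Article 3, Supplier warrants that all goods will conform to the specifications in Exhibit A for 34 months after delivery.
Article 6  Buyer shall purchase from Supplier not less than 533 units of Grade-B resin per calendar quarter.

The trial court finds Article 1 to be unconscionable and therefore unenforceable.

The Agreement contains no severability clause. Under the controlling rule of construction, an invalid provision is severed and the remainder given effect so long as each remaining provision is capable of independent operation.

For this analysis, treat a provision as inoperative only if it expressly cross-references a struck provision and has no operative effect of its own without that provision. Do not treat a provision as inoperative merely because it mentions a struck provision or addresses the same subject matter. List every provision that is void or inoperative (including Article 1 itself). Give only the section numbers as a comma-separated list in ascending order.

1, 2, 3, 4

Article 1 is struck. Article 2 has no operative effect of its own apart from Article 1 and is therefore inoperative. Article 3 operates only by reference to Article 1, so it falls with Article 1. Article 4 has no operative effect of its own apart from Article 3 and is therefore inoperative. Although Article 5 refers to Article 3, its operative terms do not depend on Article 3, so it remains in effect. Under the stated default rule, only provisions that cannot operate independently fall away; the rest are enforced. Article 5 and Article 6 remain in effect.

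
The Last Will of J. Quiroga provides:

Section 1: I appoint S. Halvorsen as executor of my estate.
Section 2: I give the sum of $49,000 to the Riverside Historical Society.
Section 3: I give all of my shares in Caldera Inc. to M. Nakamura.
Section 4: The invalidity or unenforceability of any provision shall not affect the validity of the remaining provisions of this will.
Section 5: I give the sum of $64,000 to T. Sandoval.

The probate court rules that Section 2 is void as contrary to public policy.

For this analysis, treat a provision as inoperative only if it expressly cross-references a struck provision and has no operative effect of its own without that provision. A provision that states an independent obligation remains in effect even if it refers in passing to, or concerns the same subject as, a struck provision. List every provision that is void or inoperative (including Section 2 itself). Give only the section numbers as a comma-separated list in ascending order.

2

Section 2 is struck. No other provision's operative terms depend on Section 2. Section 4 is a severability clause and preserves every provision that can still be given independent effect. Section 1, Section 3, Section 4, and Section 5 remain in effect.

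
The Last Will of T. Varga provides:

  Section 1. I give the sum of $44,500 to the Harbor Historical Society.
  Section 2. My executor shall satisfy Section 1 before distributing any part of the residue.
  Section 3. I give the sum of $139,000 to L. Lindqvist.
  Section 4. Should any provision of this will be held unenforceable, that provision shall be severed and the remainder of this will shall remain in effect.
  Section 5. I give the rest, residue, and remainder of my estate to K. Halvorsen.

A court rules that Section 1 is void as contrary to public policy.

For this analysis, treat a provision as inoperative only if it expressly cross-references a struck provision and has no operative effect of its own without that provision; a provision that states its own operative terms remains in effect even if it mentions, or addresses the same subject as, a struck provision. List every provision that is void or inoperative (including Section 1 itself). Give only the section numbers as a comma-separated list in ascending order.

Section 1 is struck. The only function of Section 2 is the priority direction for Section 1, so it cannot stand once Section 1 is removed. Section 4 is a severability clause and preserves every provision that can still be given independent effect. That leaves Section 3, Section 4, and Section 5 in effect.

1, 2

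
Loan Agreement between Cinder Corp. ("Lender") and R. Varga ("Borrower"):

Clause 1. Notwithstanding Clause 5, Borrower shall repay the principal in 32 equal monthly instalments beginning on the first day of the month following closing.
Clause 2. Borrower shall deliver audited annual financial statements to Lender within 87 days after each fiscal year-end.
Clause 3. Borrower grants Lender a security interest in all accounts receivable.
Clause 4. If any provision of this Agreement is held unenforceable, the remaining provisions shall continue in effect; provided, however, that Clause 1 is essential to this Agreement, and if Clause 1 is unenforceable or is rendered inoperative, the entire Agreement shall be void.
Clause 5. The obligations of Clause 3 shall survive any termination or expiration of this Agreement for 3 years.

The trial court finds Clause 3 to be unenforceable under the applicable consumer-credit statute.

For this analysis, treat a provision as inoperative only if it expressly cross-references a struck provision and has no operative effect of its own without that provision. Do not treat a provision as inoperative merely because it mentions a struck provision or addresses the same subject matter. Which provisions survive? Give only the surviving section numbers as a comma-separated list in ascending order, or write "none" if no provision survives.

1, 2, 4

Clause 3 is struck. Clause 5 merely fixes the survival period for Clause 3; with Clause 3 gone it has nothing to operate on and falls away. Clause 1 mentions Clause 5 but its own obligation stands independently of Clause 5, so Clause 1 is not affected. Clause 4 makes Clause 1 an essential term, but Clause 1 is unaffected, so the severability proviso in Clause 4 preserves the remaining provisions. Clause 1, Clause 2, and Clause 4 remain in effect.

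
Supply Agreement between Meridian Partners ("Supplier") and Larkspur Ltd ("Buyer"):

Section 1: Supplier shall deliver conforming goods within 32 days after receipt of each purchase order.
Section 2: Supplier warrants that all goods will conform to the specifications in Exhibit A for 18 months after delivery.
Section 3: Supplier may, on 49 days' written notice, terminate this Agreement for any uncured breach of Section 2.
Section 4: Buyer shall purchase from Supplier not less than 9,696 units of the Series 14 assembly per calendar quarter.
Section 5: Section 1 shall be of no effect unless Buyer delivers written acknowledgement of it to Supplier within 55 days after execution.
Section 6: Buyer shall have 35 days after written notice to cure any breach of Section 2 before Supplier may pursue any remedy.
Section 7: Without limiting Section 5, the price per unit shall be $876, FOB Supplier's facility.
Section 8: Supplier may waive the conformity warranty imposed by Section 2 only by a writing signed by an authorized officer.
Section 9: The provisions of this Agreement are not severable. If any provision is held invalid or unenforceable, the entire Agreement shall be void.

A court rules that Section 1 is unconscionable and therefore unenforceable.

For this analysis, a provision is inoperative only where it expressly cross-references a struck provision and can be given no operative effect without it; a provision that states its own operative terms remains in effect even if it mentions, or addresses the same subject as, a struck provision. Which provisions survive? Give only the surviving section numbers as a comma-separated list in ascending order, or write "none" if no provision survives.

none

Section 1 is struck. Section 5 merely fixes the acknowledgement condition for Section 1; with Section 1 gone it has nothing to operate on and falls away. Section 9 provides that the Agreement is not severable, so the invalidity of any one provision voids the entire Agreement. No provision of the Agreement survives.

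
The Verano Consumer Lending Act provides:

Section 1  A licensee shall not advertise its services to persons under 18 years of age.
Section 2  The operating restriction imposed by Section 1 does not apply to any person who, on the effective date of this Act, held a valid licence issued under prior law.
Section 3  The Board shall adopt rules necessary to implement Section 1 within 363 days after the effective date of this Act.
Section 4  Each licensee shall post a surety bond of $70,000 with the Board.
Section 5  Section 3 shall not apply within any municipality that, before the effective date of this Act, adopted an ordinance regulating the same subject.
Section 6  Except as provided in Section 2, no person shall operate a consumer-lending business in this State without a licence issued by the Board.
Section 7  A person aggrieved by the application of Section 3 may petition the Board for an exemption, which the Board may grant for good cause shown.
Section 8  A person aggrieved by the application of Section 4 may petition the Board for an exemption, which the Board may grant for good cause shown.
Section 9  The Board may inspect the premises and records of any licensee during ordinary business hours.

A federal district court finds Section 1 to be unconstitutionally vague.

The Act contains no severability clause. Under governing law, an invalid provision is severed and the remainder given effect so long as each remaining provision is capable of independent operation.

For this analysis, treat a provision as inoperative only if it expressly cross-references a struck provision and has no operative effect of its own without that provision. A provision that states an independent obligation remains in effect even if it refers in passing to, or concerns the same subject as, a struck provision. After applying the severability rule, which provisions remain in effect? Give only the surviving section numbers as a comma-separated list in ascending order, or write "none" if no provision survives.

Section 1 is struck. Section 2 merely fixes the grandfather exemption from Section 1; with Section 1 gone it has nothing to operate on and falls away. Section 3 merely fixes the rulemaking mandate for Section 1; with Section 1 gone it has nothing to operate on and falls away. The only function of Section 5 is the local-preemption carve-out from Section 3, so it cannot stand once Section 3 is removed. Section 7 has no operative effect of its own apart from Section 3 and is therefore inoperative. Although Section 6 refers to Section 2, its operative terms do not depend on Section 2, so it remains in effect. With no severability clause, the stated default rule severs what cannot stand and enforces each remaining provision that can operate on its own. The provisions still in force are Section 4, Section 6, Section 8, and Section 9.

4, 6, 8, 9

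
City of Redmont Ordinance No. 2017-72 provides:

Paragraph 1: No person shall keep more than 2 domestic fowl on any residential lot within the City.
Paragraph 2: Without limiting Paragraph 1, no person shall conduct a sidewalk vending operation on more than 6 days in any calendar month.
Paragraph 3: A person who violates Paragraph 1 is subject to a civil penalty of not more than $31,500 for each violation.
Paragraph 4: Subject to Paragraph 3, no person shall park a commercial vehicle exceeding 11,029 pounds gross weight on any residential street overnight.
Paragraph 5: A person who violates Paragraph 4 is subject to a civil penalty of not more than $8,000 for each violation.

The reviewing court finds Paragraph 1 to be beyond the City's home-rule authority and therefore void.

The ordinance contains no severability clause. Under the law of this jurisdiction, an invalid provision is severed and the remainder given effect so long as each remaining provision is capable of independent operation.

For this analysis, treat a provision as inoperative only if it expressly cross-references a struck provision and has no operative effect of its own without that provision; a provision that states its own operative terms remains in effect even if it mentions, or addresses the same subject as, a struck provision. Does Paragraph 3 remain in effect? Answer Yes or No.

Paragraph 1 is struck. Paragraph 3 merely fixes the civil penalty for violating Paragraph 1; with Paragraph 1 gone it has nothing to operate on and falls away. Although Paragraph 2 refers to Paragraph 1, its operative terms do not depend on Paragraph 1, so it remains in effect. Paragraph 4 mentions Paragraph 3 but its own obligation stands independently of Paragraph 3, so Paragraph 4 is not affected. Under the stated default rule, only provisions that cannot operate independently fall away; the rest are enforced. The provisions still in force are Paragraph 2, Paragraph 4, and Paragraph 5. Paragraph 3 is among the inoperative provisions, so the answer is no.

No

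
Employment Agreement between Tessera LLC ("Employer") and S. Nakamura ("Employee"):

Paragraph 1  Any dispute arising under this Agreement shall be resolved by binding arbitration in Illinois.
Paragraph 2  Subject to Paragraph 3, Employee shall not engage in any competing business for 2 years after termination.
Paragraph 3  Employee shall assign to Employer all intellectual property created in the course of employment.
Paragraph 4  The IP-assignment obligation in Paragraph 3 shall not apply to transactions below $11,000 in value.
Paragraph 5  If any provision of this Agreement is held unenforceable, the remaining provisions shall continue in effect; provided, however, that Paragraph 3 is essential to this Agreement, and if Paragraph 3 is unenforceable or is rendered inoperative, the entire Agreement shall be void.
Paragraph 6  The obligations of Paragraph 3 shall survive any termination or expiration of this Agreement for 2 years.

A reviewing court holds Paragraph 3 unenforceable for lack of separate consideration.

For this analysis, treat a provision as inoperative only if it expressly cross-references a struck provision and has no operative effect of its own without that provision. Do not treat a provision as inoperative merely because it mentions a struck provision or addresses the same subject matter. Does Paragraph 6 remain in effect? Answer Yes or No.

Paragraph 3 is struck. Paragraph 4 operates only by reference to Paragraph 3, so it falls with Paragraph 3. The only function of Paragraph 6 is the survival period for Paragraph 3, so it cannot stand once Paragraph 3 is removed. Paragraph 5 makes Paragraph 3 an essential term, and Paragraph 3 is the provision held invalid; under Paragraph 5, the entire Agreement is therefore void. No provision of the Agreement survives. Paragraph 6 is among the inoperative provisions, so the answer is no.

No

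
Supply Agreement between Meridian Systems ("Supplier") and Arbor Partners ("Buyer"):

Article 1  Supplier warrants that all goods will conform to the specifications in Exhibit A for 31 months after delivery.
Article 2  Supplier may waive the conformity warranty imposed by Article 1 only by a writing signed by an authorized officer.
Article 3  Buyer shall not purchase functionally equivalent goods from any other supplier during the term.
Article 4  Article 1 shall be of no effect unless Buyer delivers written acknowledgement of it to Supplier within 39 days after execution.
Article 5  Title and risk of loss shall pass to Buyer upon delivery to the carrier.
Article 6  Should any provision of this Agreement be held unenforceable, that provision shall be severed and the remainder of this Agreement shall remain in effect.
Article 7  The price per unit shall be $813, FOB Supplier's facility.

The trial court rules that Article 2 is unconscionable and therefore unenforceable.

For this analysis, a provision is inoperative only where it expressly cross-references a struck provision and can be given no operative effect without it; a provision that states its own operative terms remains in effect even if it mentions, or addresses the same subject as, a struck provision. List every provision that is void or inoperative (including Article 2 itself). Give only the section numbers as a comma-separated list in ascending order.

Article 2 is struck. Nothing else in the Agreement is defined by reference to Article 2. Under the severability clause in Article 6, the remaining provisions continue in force. The provisions still in force are Article 1, Article 3, Article 4, Article 5, Article 6, and Article 7.

2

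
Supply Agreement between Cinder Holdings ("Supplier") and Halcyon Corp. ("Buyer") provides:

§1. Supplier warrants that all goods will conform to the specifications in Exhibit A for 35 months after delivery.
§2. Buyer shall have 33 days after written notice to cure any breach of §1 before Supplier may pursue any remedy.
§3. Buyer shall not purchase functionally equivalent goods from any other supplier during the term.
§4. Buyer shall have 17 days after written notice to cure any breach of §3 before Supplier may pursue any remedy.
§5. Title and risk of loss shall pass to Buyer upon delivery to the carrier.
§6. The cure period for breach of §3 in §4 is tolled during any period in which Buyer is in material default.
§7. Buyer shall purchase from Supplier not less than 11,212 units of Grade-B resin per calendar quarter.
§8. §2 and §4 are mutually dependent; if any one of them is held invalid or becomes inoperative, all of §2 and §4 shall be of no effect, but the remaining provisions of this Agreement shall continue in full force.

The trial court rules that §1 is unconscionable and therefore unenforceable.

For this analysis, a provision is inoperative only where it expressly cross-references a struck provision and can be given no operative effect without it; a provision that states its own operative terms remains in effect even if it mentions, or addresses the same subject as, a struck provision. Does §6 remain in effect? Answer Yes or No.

No

§1 is struck. The only function of §2 is the cure period for breach of §1, so it cannot stand once §1 is removed. §8 declares §2 and §4 mutually dependent; since one of them has fallen, all of them are of no effect. That brings down §4 as well. §6 in turn depends solely on a provision now struck and likewise falls. The remainder continues in force under §8. The provisions still in force are §3, §5, §7, and §8. §6 is among the inoperative provisions, so the answer is no.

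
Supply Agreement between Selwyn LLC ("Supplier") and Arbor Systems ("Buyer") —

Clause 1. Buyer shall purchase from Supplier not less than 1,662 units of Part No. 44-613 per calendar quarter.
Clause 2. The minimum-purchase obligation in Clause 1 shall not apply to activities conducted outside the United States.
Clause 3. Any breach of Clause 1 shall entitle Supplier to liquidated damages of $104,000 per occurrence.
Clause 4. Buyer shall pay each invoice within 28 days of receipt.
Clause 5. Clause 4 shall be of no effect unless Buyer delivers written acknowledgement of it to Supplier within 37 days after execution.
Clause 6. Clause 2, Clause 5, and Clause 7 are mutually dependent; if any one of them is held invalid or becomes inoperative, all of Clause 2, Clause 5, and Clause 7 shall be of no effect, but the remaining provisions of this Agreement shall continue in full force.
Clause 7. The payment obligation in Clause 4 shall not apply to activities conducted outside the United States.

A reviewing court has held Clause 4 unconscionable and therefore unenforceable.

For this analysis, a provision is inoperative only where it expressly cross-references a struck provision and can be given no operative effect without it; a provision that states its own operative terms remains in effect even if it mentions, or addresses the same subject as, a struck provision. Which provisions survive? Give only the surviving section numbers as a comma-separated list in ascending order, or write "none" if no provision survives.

1, 3, 6

Clause 4 is struck. Clause 5 merely fixes the acknowledgement condition for Clause 4; with Clause 4 gone it has nothing to operate on and falls away. Clause 7 does nothing except set the carve-out from the payment obligation by reference to Clause 4; with Clause 4 gone it has no independent effect and is inoperative. Clause 6 declares Clause 2, Clause 5, and Clause 7 mutually dependent; since one of them has fallen, all of them are of no effect. That brings down Clause 2 as well. The remainder continues in force under Clause 6. The provisions still in force are Clause 1, Clause 3, and Clause 6.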